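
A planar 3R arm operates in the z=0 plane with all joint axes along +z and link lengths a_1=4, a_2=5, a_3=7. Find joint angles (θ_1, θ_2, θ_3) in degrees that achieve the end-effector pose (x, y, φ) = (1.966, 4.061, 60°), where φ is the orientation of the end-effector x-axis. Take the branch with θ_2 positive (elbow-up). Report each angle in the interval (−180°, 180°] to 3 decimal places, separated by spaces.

135.002 150.003 134.995

wrist centre = target − a_3·(cos φ, sin φ) = (-1.5340, -2.0012)
cos θ_2 = (6.3579−4²−5²)/(2·4·5) = -0.8661; θ_2 = 150.0032° (elbow-up)
β = atan2(-2.0012,-1.5340) = -127.4719°; ψ = atan2(2.4998,-0.3303) = 97.5263°
θ_1 = β − ψ = -224.9982°
θ_3 = φ − θ_1 − θ_2 = 134.9950° (wrapped to (-180°,180°])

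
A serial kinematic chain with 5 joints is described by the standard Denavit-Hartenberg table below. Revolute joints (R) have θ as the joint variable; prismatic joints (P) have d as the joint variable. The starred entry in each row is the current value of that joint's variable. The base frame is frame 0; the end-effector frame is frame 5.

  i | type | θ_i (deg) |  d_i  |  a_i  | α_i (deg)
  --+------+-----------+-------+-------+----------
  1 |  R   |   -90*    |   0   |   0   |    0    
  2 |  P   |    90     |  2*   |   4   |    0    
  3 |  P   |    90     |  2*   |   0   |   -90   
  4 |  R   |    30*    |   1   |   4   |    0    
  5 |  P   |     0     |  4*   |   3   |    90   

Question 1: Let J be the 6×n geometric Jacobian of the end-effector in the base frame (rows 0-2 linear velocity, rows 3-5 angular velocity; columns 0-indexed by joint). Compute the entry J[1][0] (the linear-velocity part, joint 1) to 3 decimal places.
axis z_0 = ẑ; lever o_n−o_0 = (-1.0000,6.0622,0.5000)
cross product → J_v[:, 0] = (-6.0622,-1.0000,0.0000)
J_ω[:, 0] = z_0
entry J[1][0] = -1.0000

-1.000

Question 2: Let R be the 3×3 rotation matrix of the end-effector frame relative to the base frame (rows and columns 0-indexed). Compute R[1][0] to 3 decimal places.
End-effector x-axis (col 0 of R) = (0.0000,0.8660,-0.5000)
R[1][0] = 0.8660

0.866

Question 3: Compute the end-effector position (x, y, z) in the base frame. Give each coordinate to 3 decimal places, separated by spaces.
after link 1: o_1 = (0.0000, 0.0000, 0.0000)
after link 2: o_2 = (4.0000, 0.0000, 2.0000)
after link 3: o_3 = (4.0000, 0.0000, 4.0000)
after link 4: o_4 = (3.0000, 3.4641, 2.0000)
after link 5: o_5 = (-1.0000, 6.0622, 0.5000)

-1.000 6.062 0.500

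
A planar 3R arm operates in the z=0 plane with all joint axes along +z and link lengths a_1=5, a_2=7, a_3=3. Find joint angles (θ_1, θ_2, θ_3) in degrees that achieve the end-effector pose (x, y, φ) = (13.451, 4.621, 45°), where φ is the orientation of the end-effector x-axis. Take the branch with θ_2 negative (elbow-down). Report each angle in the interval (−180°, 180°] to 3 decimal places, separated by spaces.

30.010 -30.019 45.009

wrist centre = target − a_3·(cos φ, sin φ) = (11.3297, 2.4997)
cos θ_2 = (134.6100−5²−7²)/(2·5·7) = 0.8659; θ_2 = -30.0192° (elbow-down)
β = atan2(2.4997,11.3297) = 12.4419°; ψ = atan2(-3.5020,11.0610) = -17.5683°
θ_1 = β − ψ = 30.0102°
θ_3 = φ − θ_1 − θ_2 = 45.0090° (wrapped to (-180°,180°])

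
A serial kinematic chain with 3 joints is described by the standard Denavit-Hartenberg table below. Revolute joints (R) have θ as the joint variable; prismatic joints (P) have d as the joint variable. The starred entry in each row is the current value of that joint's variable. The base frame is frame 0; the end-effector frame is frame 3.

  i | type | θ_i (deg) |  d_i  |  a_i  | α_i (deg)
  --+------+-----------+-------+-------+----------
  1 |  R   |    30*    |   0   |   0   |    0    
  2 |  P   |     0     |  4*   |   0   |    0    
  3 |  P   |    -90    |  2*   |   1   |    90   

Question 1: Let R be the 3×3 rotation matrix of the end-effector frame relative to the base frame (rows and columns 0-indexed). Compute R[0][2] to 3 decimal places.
End-effector z-axis (col 2 of R) = (-0.8660,-0.5000,0.0000)
R[0][2] = -0.8660

-0.866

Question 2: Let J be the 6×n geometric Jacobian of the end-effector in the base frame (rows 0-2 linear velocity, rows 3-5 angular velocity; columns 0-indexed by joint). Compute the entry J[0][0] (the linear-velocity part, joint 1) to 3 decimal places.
axis z_0 = ẑ; lever o_n−o_0 = (0.5000,-0.8660,6.0000)
cross product → J_v[:, 0] = (0.8660,0.5000,-0.0000)
J_ω[:, 0] = z_0
entry J[0][0] = 0.8660

0.866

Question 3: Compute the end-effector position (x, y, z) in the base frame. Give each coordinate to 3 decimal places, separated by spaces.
0.500 -0.866 6.000

after link 1: o_1 = (0.0000, 0.0000, 0.0000)
after link 2: o_2 = (0.0000, 0.0000, 4.0000)
after link 3: o_3 = (0.5000, -0.8660, 6.0000)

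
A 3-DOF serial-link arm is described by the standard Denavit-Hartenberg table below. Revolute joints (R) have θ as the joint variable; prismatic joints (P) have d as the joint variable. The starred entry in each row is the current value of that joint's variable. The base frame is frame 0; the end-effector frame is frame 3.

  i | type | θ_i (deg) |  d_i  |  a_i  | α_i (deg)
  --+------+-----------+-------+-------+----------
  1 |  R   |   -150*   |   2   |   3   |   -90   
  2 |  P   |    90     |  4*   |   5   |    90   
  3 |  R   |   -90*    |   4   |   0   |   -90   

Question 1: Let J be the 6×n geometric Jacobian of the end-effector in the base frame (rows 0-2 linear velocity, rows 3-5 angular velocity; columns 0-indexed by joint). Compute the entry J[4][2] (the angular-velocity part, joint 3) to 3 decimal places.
axis z_2 = (-0.8660,-0.5000,0.0000); lever o_n−o_2 = (-3.4641,-2.0000,0.0000)
cross product → J_v[:, 2] = (-0.0000,0.0000,0.0000)
J_ω[:, 2] = z_2
entry J[4][2] = -0.5000

-0.500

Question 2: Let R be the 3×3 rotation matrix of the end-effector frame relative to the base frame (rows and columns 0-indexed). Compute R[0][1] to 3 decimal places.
End-effector y-axis (col 1 of R) = (0.8660,0.5000,-0.0000)
R[0][1] = 0.8660

0.866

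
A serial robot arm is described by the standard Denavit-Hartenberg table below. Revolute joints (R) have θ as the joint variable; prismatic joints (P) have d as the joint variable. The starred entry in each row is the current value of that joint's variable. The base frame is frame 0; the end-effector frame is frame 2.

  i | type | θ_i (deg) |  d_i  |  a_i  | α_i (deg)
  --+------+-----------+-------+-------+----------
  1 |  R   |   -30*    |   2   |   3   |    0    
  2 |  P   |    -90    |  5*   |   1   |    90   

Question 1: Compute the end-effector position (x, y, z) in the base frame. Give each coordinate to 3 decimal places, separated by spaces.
after link 1: o_1 = (2.5981, -1.5000, 2.0000)
after link 2: o_2 = (2.0981, -2.3660, 7.0000)

2.098 -2.366 7.000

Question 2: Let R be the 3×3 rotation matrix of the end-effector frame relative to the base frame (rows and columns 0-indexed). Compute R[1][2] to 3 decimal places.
End-effector z-axis (col 2 of R) = (-0.8660,0.5000,0.0000)
R[1][2] = 0.5000

0.500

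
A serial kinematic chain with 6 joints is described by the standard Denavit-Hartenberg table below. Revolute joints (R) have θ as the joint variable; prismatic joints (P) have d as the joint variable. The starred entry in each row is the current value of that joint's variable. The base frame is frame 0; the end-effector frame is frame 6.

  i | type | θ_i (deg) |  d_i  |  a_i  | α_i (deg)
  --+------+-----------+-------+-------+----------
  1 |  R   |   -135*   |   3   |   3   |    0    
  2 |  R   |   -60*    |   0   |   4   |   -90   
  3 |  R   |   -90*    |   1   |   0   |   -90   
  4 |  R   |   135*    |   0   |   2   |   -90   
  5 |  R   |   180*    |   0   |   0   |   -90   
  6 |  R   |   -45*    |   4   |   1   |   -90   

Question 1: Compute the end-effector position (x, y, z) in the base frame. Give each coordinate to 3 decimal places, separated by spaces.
after link 1: o_1 = (-2.1213, -2.1213, 3.0000)
after link 2: o_2 = (-5.9850, -1.0860, 3.0000)
after link 3: o_3 = (-6.2438, -2.0520, 3.0000)
after link 4: o_4 = (-5.8778, -0.6859, 1.5858)
after link 5: o_5 = (-5.8778, -0.6859, 1.5858)
after link 6: o_6 = (-10.0003, -0.6166, 1.5858)

-10.000 -0.617 1.586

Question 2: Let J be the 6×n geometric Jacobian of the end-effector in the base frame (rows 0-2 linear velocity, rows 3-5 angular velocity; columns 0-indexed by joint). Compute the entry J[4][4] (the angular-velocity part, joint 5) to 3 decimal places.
-0.683

axis z_4 = (-0.1830,-0.6830,-0.7071); lever o_n−o_4 = (-4.1225,0.0694,0.0000)
cross product → J_v[:, 4] = (0.0490,2.9151,-2.8284)
J_ω[:, 4] = z_4
entry J[4][4] = -0.6830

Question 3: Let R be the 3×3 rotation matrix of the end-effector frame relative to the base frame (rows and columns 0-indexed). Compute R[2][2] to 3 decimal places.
End-effector z-axis (col 2 of R) = (-0.0000,-0.0000,1.0000)
R[2][2] = 1.0000

1.000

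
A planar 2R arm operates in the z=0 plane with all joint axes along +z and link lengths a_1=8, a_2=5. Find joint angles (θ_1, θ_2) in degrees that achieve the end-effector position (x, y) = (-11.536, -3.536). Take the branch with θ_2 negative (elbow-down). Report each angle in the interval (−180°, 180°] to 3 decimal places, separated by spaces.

-145.924 -44.986

cos θ_2 = (145.5826−8²−5²)/(2·8·5) = 0.7073; θ_2 = -44.9858° (elbow-down)
β = atan2(-3.5360,-11.5360) = -162.9587°; ψ = atan2(-3.5347,11.5364) = -17.0346°
θ_1 = β − ψ = -145.9241°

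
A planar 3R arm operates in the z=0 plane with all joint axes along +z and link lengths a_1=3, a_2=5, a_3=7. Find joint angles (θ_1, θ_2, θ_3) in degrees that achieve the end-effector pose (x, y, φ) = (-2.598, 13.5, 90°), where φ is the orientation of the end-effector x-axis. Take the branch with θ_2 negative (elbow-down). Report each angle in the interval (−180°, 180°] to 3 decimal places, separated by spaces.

wrist centre = target − a_3·(cos φ, sin φ) = (-2.5980, 6.5000)
cos θ_2 = (48.9996−3²−5²)/(2·3·5) = 0.5000; θ_2 = -60.0009° (elbow-down)
β = atan2(6.5000,-2.5980) = 111.7862°; ψ = atan2(-4.3302,5.4999) = -38.2138°
θ_1 = β − ψ = 150.0000°
θ_3 = φ − θ_1 − θ_2 = 0.0009° (wrapped to (-180°,180°])

150.000 -60.001 0.001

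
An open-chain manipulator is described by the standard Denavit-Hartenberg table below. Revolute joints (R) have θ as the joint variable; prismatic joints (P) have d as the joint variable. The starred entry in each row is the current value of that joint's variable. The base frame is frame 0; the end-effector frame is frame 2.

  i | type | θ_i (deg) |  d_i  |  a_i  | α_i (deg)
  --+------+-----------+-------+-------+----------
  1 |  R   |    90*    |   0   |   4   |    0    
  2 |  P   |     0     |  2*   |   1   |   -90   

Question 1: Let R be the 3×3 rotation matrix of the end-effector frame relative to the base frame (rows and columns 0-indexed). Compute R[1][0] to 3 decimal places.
1.000

End-effector x-axis (col 0 of R) = (0.0000,1.0000,0.0000)
R[1][0] = 1.0000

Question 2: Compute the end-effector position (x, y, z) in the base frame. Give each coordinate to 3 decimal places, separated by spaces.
0.000 5.000 2.000

after link 1: o_1 = (0.0000, 4.0000, 0.0000)
after link 2: o_2 = (0.0000, 5.0000, 2.0000)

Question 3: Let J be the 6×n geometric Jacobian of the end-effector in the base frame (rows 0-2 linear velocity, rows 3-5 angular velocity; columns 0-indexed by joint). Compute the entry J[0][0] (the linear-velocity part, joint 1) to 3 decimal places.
-5.000

axis z_0 = ẑ; lever o_n−o_0 = (0.0000,5.0000,2.0000)
cross product → J_v[:, 0] = (-5.0000,0.0000,0.0000)
J_ω[:, 0] = z_0
entry J[0][0] = -5.0000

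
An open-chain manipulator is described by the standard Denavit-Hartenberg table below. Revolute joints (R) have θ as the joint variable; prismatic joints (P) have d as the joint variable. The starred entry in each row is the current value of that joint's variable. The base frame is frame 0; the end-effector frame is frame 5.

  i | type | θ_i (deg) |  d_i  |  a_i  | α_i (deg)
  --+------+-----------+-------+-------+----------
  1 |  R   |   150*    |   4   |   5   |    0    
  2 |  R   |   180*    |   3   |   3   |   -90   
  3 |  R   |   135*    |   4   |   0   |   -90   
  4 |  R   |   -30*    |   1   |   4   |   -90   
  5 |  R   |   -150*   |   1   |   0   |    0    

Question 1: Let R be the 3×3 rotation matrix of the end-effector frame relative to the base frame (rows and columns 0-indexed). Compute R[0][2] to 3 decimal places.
End-effector z-axis (col 2 of R) = (-0.7392,-0.5732,-0.3536)
R[0][2] = -0.7392

-0.739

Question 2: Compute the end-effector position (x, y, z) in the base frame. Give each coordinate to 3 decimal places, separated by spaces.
after link 1: o_1 = (-4.3301, 2.5000, 4.0000)
after link 2: o_2 = (-1.7321, 1.0000, 7.0000)
after link 3: o_3 = (0.2679, 4.4641, 7.0000)
after link 4: o_4 = (-1.4657, 7.7745, 5.2576)
after link 5: o_5 = (-2.2049, 7.2012, 4.9041)

-2.205 7.201 4.904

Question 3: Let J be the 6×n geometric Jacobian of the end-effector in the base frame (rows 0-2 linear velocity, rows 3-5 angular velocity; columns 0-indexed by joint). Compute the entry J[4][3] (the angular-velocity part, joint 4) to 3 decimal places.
axis z_3 = (-0.6124,0.3536,0.7071); lever o_n−o_3 = (-2.4729,2.7371,-2.0959)
cross product → J_v[:, 3] = (-2.6765,-3.0321,-0.8018)
J_ω[:, 3] = z_3
entry J[4][3] = 0.3536

0.354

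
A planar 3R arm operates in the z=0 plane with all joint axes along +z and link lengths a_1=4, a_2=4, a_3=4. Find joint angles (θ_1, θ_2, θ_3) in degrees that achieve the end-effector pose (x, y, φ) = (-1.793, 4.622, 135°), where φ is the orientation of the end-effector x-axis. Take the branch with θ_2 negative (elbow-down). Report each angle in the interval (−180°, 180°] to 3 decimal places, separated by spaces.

wrist centre = target − a_3·(cos φ, sin φ) = (1.0354, 1.7936)
cos θ_2 = (4.2890−4²−4²)/(2·4·4) = -0.8660; θ_2 = -149.9935° (elbow-down)
β = atan2(1.7936,1.0354) = 60.0022°; ψ = atan2(-2.0004,0.5361) = -74.9967°
θ_1 = β − ψ = 134.9990°
θ_3 = φ − θ_1 − θ_2 = 149.9945° (wrapped to (-180°,180°])

134.999 -149.993 149.995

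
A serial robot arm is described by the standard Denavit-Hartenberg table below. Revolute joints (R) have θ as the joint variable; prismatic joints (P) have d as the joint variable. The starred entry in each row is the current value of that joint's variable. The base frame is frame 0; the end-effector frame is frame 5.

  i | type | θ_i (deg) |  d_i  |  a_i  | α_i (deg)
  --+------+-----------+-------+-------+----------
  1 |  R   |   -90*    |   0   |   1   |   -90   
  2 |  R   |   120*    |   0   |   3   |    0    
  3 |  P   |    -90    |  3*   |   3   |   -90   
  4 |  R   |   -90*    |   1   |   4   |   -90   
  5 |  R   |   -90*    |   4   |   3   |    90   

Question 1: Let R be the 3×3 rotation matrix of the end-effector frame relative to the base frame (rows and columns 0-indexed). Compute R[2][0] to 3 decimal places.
-0.866

End-effector x-axis (col 0 of R) = (0.0000,0.5000,-0.8660)
R[2][0] = -0.8660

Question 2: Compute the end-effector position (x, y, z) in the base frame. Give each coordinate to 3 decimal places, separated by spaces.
after link 1: o_1 = (0.0000, -1.0000, 0.0000)
after link 2: o_2 = (0.0000, 0.5000, -2.5981)
after link 3: o_3 = (3.0000, -2.0981, -4.0981)
after link 4: o_4 = (7.0000, -1.5981, -4.9641)
after link 5: o_5 = (7.0000, -3.5622, -9.5622)

7.000 -3.562 -9.562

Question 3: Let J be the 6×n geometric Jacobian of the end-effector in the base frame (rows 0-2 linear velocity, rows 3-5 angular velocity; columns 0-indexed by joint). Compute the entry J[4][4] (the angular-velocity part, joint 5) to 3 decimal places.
-0.866

axis z_4 = (0.0000,-0.8660,-0.5000); lever o_n−o_4 = (0.0000,-1.9641,-4.5981)
cross product → J_v[:, 4] = (3.0000,-0.0000,0.0000)
J_ω[:, 4] = z_4
entry J[4][4] = -0.8660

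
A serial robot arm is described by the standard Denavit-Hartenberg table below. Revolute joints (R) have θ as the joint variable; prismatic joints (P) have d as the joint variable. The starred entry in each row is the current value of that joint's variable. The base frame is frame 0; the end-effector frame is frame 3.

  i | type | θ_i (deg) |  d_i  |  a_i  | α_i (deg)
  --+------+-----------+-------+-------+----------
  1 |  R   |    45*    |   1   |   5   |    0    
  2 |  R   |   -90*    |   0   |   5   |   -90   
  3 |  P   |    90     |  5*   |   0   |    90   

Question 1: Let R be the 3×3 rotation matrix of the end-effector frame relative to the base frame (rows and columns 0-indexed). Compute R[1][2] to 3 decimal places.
End-effector z-axis (col 2 of R) = (0.7071,-0.7071,0.0000)
R[1][2] = -0.7071

-0.707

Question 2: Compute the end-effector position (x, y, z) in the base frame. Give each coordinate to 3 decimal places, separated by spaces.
after link 1: o_1 = (3.5355, 3.5355, 1.0000)
after link 2: o_2 = (7.0711, -0.0000, 1.0000)
after link 3: o_3 = (10.6066, 3.5355, 1.0000)

10.607 3.536 1.000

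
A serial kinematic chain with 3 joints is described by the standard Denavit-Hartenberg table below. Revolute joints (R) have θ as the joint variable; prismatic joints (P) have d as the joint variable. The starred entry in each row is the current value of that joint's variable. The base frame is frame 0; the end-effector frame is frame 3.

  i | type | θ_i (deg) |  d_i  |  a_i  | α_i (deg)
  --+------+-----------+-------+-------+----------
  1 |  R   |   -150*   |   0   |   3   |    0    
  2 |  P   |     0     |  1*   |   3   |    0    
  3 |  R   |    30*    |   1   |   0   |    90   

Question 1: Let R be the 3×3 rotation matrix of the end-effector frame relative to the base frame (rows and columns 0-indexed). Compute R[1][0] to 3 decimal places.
-0.866

End-effector x-axis (col 0 of R) = (-0.5000,-0.8660,0.0000)
R[1][0] = -0.8660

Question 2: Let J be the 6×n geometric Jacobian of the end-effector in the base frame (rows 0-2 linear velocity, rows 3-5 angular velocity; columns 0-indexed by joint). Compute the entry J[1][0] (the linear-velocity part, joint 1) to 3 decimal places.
axis z_0 = ẑ; lever o_n−o_0 = (-5.1962,-3.0000,2.0000)
cross product → J_v[:, 0] = (3.0000,-5.1962,0.0000)
J_ω[:, 0] = z_0
entry J[1][0] = -5.1962

-5.196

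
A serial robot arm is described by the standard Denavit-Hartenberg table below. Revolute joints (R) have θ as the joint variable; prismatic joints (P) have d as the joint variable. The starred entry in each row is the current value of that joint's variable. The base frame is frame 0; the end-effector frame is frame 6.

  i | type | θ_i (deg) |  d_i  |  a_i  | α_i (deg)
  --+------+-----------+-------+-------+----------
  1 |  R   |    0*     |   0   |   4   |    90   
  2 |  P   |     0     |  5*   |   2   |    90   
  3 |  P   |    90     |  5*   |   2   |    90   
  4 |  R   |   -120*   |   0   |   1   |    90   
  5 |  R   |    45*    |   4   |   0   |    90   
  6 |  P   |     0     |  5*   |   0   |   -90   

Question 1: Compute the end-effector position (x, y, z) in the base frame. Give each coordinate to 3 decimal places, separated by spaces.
2.464 -1.268 -3.072

after link 1: o_1 = (4.0000, 0.0000, 0.0000)
after link 2: o_2 = (6.0000, -5.0000, 0.0000)
after link 3: o_3 = (6.0000, -7.0000, -5.0000)
after link 4: o_4 = (6.0000, -6.5000, -4.1340)
after link 5: o_5 = (6.0000, -3.0359, -6.1340)
after link 6: o_6 = (2.4645, -1.2681, -3.0721)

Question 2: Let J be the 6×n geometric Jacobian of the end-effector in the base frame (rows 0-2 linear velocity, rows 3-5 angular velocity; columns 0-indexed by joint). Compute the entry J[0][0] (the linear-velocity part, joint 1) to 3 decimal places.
1.268

axis z_0 = ẑ; lever o_n−o_0 = (2.4645,-1.2681,-3.0721)
cross product → J_v[:, 0] = (1.2681,2.4645,-0.0000)
J_ω[:, 0] = z_0
entry J[0][0] = 1.2681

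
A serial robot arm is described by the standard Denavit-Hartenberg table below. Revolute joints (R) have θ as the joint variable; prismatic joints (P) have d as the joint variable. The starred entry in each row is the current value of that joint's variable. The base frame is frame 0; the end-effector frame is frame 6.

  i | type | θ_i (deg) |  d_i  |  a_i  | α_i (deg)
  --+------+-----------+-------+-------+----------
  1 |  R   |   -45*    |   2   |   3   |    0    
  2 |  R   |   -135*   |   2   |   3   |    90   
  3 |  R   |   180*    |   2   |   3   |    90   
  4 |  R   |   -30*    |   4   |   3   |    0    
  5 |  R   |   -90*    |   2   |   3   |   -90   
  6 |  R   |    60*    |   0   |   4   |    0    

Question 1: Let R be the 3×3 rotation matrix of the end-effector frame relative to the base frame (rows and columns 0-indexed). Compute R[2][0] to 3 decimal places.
-0.866

End-effector x-axis (col 0 of R) = (-0.2500,-0.4330,-0.8660)
R[2][0] = -0.8660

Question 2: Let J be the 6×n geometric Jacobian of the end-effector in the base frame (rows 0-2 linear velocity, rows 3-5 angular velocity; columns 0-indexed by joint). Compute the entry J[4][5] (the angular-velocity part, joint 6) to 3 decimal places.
axis z_5 = (0.8660,-0.5000,0.0000); lever o_n−o_5 = (-1.0000,-1.7321,-3.4641)
cross product → J_v[:, 5] = (1.7321,3.0000,-2.0000)
J_ω[:, 5] = z_5
entry J[4][5] = -0.5000

-0.500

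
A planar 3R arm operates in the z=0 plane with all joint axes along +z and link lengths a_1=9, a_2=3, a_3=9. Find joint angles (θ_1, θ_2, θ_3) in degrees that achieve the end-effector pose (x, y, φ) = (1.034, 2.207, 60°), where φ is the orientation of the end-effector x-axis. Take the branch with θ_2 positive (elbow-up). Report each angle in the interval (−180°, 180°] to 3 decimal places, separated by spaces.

wrist centre = target − a_3·(cos φ, sin φ) = (-3.4660, -5.5872)
cos θ_2 = (43.2303−9²−3²)/(2·9·3) = -0.8661; θ_2 = 150.0092° (elbow-up)
β = atan2(-5.5872,-3.4660) = -121.8131°; ψ = atan2(1.4996,6.4017) = 13.1837°
θ_1 = β − ψ = -134.9968°
θ_3 = φ − θ_1 − θ_2 = 44.9876° (wrapped to (-180°,180°])

-134.997 150.009 44.988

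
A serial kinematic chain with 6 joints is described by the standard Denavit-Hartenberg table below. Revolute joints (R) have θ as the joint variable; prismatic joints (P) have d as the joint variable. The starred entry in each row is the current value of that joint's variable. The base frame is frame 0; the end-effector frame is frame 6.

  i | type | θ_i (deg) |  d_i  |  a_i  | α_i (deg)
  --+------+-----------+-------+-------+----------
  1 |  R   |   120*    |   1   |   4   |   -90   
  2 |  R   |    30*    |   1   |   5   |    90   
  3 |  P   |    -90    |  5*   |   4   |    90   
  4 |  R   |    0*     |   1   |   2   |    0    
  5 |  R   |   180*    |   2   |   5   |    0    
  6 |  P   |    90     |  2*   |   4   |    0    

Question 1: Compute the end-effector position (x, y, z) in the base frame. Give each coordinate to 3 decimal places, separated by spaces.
after link 1: o_1 = (-2.0000, 3.4641, 1.0000)
after link 2: o_2 = (-5.0311, 6.7141, -1.5000)
after link 3: o_3 = (-2.8170, 10.8792, 2.8301)
after link 4: o_4 = (-0.6519, 11.1292, 3.3301)
after link 5: o_5 = (-4.1160, 7.1292, 4.3301)
after link 6: o_6 = (-2.2500, 3.8971, 1.8660)

-2.250 3.897 1.866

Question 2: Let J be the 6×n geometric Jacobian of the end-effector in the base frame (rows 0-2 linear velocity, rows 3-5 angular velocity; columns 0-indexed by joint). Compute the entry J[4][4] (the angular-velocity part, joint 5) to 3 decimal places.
-0.750

axis z_4 = (0.4330,-0.7500,0.5000); lever o_n−o_4 = (-1.5981,-7.2321,-1.4641)
cross product → J_v[:, 4] = (4.7141,-0.1651,-4.3301)
J_ω[:, 4] = z_4
entry J[4][4] = -0.7500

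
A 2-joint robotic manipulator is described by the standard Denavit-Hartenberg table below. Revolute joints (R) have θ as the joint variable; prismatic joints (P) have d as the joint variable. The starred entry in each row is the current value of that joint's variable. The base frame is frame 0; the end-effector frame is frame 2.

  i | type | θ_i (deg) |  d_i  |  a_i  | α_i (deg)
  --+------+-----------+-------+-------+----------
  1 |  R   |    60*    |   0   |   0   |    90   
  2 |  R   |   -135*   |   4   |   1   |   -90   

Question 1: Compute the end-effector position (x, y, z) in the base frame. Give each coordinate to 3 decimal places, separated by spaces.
3.111 -2.612 -0.707

after link 1: o_1 = (0.0000, 0.0000, 0.0000)
after link 2: o_2 = (3.1105, -2.6124, -0.7071)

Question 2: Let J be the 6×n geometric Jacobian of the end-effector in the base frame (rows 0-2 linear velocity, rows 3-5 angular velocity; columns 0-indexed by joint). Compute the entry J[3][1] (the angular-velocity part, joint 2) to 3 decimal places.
axis z_1 = (0.8660,-0.5000,0.0000); lever o_n−o_1 = (3.1105,-2.6124,-0.7071)
cross product → J_v[:, 1] = (0.3536,0.6124,-0.7071)
J_ω[:, 1] = z_1
entry J[3][1] = 0.8660

0.866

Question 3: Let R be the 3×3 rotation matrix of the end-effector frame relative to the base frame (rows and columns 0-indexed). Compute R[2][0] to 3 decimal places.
End-effector x-axis (col 0 of R) = (-0.3536,-0.6124,-0.7071)
R[2][0] = -0.7071

-0.707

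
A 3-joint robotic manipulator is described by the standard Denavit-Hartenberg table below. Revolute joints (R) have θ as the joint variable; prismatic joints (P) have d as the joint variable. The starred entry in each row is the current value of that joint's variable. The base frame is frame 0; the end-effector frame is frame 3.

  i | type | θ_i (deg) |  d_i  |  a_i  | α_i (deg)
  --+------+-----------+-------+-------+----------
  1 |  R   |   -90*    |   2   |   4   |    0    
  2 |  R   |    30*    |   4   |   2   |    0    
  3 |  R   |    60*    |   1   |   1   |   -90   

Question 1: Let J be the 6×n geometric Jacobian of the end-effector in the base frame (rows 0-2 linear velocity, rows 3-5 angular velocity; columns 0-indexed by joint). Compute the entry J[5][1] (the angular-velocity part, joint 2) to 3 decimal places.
1.000

axis z_1 = (0.0000,0.0000,1.0000); lever o_n−o_1 = (2.0000,-1.7321,5.0000)
cross product → J_v[:, 1] = (1.7321,2.0000,-0.0000)
J_ω[:, 1] = z_1
entry J[5][1] = 1.0000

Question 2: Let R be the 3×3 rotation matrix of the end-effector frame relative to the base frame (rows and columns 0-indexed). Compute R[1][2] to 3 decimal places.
End-effector z-axis (col 2 of R) = (0.0000,1.0000,0.0000)
R[1][2] = 1.0000

1.000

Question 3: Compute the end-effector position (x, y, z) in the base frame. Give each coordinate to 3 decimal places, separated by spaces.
2.000 -5.732 7.000

after link 1: o_1 = (0.0000, -4.0000, 2.0000)
after link 2: o_2 = (1.0000, -5.7321, 6.0000)
after link 3: o_3 = (2.0000, -5.7321, 7.0000)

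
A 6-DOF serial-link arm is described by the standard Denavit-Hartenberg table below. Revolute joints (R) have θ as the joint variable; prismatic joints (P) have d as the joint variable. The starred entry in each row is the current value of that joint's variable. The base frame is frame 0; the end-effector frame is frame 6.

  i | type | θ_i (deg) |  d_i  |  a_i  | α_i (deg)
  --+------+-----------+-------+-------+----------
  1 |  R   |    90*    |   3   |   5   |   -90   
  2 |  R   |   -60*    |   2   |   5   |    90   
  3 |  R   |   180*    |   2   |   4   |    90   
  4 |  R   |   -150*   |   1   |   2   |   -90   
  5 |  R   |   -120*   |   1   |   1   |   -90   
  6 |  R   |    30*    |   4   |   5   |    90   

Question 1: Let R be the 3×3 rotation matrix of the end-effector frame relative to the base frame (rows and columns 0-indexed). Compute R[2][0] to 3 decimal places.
End-effector x-axis (col 0 of R) = (-0.7500,-0.6250,0.2165)
R[2][0] = 0.2165

0.217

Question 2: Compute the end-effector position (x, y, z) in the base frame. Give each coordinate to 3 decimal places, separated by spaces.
-9.616 5.442 7.565

after link 1: o_1 = (0.0000, 5.0000, 3.0000)
after link 2: o_2 = (-2.0000, 7.5000, 7.3301)
after link 3: o_3 = (-2.0000, 3.7679, 4.8660)
after link 4: o_4 = (-3.0000, 5.5000, 5.8660)
after link 5: o_5 = (-3.8660, 5.5670, 4.7500)
after link 6: o_6 = (-9.6160, 5.4420, 7.5646)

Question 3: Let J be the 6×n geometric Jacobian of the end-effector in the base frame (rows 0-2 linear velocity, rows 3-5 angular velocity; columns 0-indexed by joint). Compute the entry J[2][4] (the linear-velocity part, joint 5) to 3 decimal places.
axis z_4 = (-0.0000,0.5000,-0.8660); lever o_n−o_4 = (-6.6160,-0.0580,1.6986)
cross product → J_v[:, 4] = (0.7990,5.7296,3.3080)
J_ω[:, 4] = z_4
entry J[2][4] = 3.3080

3.308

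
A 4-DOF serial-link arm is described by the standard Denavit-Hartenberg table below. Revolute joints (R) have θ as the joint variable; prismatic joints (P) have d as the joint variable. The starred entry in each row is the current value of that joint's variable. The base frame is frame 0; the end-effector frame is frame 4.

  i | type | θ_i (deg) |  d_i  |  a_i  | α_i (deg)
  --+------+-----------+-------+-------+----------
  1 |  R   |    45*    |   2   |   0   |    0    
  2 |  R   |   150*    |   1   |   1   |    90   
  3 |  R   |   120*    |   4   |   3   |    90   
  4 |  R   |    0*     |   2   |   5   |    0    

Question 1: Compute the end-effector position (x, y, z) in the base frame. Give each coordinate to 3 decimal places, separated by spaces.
after link 1: o_1 = (0.0000, 0.0000, 2.0000)
after link 2: o_2 = (-0.9659, -0.2588, 3.0000)
after link 3: o_3 = (-0.5523, 3.9931, 5.5981)
after link 4: o_4 = (0.1895, 4.1919, 10.9282)

0.189 4.192 10.928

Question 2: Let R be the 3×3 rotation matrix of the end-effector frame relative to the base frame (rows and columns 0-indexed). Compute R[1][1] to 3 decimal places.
0.966

End-effector y-axis (col 1 of R) = (-0.2588,0.9659,0.0000)
R[1][1] = 0.9659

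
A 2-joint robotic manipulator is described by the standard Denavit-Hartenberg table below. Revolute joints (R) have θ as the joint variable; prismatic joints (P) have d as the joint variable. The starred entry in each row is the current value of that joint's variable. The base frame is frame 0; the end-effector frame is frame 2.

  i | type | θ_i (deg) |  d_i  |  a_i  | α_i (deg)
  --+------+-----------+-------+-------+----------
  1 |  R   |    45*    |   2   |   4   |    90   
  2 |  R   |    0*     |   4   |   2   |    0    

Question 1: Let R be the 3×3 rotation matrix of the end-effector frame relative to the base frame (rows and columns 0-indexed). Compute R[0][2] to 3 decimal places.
0.707

End-effector z-axis (col 2 of R) = (0.7071,-0.7071,0.0000)
R[0][2] = 0.7071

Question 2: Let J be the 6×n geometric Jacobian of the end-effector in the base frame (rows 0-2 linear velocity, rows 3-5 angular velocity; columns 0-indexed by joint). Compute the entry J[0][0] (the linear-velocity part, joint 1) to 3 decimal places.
-1.414

axis z_0 = ẑ; lever o_n−o_0 = (7.0711,1.4142,2.0000)
cross product → J_v[:, 0] = (-1.4142,7.0711,0.0000)
J_ω[:, 0] = z_0
entry J[0][0] = -1.4142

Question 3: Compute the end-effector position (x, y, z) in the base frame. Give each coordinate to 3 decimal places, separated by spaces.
after link 1: o_1 = (2.8284, 2.8284, 2.0000)
after link 2: o_2 = (7.0711, 1.4142, 2.0000)

7.071 1.414 2.000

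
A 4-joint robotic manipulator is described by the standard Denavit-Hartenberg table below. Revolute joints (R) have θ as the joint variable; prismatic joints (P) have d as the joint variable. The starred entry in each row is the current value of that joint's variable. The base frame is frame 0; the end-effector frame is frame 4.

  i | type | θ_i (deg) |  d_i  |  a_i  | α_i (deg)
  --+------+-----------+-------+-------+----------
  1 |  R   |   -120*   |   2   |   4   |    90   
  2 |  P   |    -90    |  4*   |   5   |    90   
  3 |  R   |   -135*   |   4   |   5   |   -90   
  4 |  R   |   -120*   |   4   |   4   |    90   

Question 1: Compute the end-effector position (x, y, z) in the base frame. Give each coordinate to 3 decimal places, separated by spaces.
2.555 2.525 -3.707

after link 1: o_1 = (-2.0000, -3.4641, 2.0000)
after link 2: o_2 = (-5.4641, -1.4641, -3.0000)
after link 3: o_3 = (-0.4022, 0.2322, 0.5355)
after link 4: o_4 = (2.5546, 2.5251, -3.7071)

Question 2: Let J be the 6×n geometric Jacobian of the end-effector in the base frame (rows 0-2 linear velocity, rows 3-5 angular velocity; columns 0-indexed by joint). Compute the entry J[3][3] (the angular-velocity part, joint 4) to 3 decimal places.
axis z_3 = (0.6124,-0.3536,-0.7071); lever o_n−o_3 = (2.9568,2.2929,-4.2426)
cross product → J_v[:, 3] = (3.1213,0.5073,2.4495)
J_ω[:, 3] = z_3
entry J[3][3] = 0.6124

0.612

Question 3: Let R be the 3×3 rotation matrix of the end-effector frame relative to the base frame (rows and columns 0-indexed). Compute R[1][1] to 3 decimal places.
-0.354

End-effector y-axis (col 1 of R) = (0.6124,-0.3536,-0.7071)
R[1][1] = -0.3536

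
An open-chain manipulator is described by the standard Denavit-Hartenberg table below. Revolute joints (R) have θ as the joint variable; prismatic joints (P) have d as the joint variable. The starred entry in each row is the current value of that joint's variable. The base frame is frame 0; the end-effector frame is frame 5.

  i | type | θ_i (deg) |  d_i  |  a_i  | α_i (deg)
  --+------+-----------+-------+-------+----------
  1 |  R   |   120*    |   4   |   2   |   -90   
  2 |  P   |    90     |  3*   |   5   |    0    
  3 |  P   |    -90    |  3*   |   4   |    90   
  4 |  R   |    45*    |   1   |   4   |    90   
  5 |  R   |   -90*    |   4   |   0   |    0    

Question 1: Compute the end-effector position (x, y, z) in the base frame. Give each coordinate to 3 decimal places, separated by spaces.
-11.025 7.095 0.000

after link 1: o_1 = (-1.0000, 1.7321, 4.0000)
after link 2: o_2 = (-3.5981, 0.2321, -1.0000)
after link 3: o_3 = (-8.1962, 2.1962, -1.0000)
after link 4: o_4 = (-12.0599, 3.2314, 0.0000)
after link 5: o_5 = (-11.0246, 7.0951, 0.0000)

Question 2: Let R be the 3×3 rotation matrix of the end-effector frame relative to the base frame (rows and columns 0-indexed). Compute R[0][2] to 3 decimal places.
0.259

End-effector z-axis (col 2 of R) = (0.2588,0.9659,0.0000)
R[0][2] = 0.2588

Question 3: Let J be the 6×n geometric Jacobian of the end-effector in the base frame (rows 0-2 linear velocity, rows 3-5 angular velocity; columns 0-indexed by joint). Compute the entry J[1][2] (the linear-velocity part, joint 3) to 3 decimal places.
prismatic axis z_2 = (-0.8660,-0.5000,0.0000)
J_v[:, 2] = z_2; J_ω[:, 2] = (0,0,0)
entry J[1][2] = -0.5000

-0.500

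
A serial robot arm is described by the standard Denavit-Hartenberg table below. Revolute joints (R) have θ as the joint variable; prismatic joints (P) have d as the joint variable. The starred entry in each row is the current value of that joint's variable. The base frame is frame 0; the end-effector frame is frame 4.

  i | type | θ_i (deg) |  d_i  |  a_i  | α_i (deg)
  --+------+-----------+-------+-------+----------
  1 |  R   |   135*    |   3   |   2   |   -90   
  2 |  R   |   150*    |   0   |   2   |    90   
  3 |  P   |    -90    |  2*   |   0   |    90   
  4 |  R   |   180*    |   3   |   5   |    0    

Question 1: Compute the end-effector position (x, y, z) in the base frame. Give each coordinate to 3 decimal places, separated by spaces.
after link 1: o_1 = (-1.4142, 1.4142, 3.0000)
after link 2: o_2 = (-0.1895, 0.1895, 2.0000)
after link 3: o_3 = (-0.8966, 0.8966, 0.2679)
after link 4: o_4 = (-6.2692, -0.8018, 1.7679)

-6.269 -0.802 1.768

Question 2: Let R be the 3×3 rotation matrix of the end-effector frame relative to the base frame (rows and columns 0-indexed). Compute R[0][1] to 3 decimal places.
End-effector y-axis (col 1 of R) = (0.3536,-0.3536,0.8660)
R[0][1] = 0.3536

0.354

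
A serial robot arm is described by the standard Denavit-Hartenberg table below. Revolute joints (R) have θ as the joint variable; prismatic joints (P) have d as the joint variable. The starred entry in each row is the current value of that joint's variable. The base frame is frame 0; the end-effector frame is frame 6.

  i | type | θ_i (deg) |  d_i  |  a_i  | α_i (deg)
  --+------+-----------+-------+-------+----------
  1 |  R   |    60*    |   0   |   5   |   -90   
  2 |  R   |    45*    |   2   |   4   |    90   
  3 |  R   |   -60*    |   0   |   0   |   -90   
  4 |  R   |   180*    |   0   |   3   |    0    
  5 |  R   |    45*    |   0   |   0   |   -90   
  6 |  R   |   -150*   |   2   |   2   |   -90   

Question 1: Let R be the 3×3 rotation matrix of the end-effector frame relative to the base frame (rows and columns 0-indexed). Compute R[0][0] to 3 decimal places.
End-effector x-axis (col 0 of R) = (0.2876,-0.0625,-0.9557)
R[0][0] = 0.2876

0.288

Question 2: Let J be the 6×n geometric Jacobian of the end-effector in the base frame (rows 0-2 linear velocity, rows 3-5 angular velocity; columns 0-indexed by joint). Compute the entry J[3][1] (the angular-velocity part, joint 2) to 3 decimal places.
axis z_1 = (-0.8660,0.5000,0.0000); lever o_n−o_1 = (-0.7123,4.3916,-3.1792)
cross product → J_v[:, 1] = (-1.5896,-2.7532,-3.4471)
J_ω[:, 1] = z_1
entry J[3][1] = -0.8660

-0.866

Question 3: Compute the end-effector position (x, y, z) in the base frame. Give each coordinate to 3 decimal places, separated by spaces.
after link 1: o_1 = (2.5000, 4.3301, 0.0000)
after link 2: o_2 = (2.1822, 7.7796, -2.8284)
after link 3: o_3 = (2.1822, 7.7796, -2.8284)
after link 4: o_4 = (-0.5982, 8.1601, -1.7678)
after link 5: o_5 = (-0.5982, 8.1601, -1.7678)
after link 6: o_6 = (1.7877, 8.7218, -3.1792)

1.788 8.722 -3.179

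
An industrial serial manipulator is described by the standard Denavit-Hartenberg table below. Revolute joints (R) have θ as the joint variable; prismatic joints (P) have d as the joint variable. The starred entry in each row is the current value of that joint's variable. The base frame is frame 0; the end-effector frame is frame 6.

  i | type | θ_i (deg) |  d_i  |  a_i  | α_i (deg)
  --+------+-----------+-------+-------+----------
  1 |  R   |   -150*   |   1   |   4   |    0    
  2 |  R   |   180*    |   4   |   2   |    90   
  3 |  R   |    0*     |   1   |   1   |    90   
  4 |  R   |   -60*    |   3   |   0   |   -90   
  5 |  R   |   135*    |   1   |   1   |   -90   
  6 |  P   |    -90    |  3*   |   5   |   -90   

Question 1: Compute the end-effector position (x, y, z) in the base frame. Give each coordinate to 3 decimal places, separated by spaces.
after link 1: o_1 = (-3.4641, -2.0000, 1.0000)
after link 2: o_2 = (-1.7321, -1.0000, 5.0000)
after link 3: o_3 = (-0.3660, -1.3660, 5.0000)
after link 4: o_4 = (-0.3660, -1.3660, 2.0000)
after link 5: o_5 = (0.6340, -2.0731, 2.7071)
after link 6: o_6 = (5.6340, -4.1945, 0.5858)

5.634 -4.194 0.586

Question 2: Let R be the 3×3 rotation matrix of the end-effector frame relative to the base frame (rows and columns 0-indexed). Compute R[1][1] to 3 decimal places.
End-effector y-axis (col 1 of R) = (0.0000,0.7071,0.7071)
R[1][1] = 0.7071

0.707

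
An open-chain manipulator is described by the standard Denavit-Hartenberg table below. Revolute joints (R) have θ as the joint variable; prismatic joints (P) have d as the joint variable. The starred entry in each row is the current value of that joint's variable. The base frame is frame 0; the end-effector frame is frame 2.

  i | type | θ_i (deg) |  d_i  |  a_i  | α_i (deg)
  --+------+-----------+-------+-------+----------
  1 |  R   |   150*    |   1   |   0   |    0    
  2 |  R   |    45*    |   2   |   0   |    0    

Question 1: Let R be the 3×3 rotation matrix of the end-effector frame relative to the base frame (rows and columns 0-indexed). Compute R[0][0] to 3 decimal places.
-0.966

End-effector x-axis (col 0 of R) = (-0.9659,-0.2588,0.0000)
R[0][0] = -0.9659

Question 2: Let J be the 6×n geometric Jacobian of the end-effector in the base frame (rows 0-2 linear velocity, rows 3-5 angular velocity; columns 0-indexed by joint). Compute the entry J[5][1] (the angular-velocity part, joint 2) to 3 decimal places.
axis z_1 = (0.0000,0.0000,1.0000); lever o_n−o_1 = (0.0000,0.0000,2.0000)
cross product → J_v[:, 1] = (0.0000,0.0000,0.0000)
J_ω[:, 1] = z_1
entry J[5][1] = 1.0000

1.000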